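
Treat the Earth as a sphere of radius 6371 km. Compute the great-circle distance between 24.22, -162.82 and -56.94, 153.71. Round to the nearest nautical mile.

5344 nmi

Δλ = 153.71 − -162.82 = 316.53°; wrapped into (−180°, 180°]: -43.47°.
Δφ = -56.94 − 24.22 = -81.16°.
a = sin²(Δφ/2) + cos φ₁ · cos φ₂ · sin²(Δλ/2) = 0.491385.
c = 2·atan2(√a, √(1−a)) = 1.55357 rad → d = 6371·c ≈ 9897.77 km ≈ 5344.37 nmi.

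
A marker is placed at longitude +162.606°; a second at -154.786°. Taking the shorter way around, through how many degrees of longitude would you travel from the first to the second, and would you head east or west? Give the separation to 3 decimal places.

Raw difference: -154.786 − 162.606 = -317.392°.
Normalise into (−180°, 180°]: -317.392° + 360° = 42.608°.
Positive ⇒ the second point lies to the east; separation 42.608°.

42.608° east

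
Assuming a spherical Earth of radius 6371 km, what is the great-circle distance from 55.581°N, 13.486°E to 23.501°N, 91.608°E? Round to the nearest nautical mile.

3853 nmi

Δλ = 91.608 − 13.486 = 78.122°.
Δφ = 23.501 − 55.581 = -32.080°.
a = sin²(Δφ/2) + cos φ₁ · cos φ₂ · sin²(Δλ/2) = 0.282178.
c = 2·atan2(√a, √(1−a)) = 1.12004 rad → d = 6371·c ≈ 7135.79 km ≈ 3853.02 nmi.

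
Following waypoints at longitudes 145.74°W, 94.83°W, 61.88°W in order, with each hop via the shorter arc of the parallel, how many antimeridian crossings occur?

Leg 1: -145.74° → -94.83°, shortest Δλ = 50.91° (east) — does not cross 180°.
Leg 2: -94.83° → -61.88°, shortest Δλ = 32.95° (east) — does not cross 180°.
Total crossings: 0.

0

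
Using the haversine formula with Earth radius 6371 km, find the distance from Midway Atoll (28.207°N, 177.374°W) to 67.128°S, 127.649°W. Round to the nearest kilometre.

Δλ = -127.649 − -177.374 = 49.725°.
Δφ = -67.128 − 28.207 = -95.335°.
a = sin²(Δφ/2) + cos φ₁ · cos φ₂ · sin²(Δλ/2) = 0.607037.
c = 2·atan2(√a, √(1−a)) = 1.78654 rad → d = 6371·c ≈ 11382.04 km.

11382 km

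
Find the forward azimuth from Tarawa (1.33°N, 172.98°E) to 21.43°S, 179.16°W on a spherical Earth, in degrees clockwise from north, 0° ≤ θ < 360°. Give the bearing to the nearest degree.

162°

Δλ = -179.16 − 172.98 = -352.14°; wrapped into (−180°, 180°]: 7.86°.
θ = atan2( sin Δλ · cos φ₂ , cos φ₁ · sin φ₂ − sin φ₁ · cos φ₂ · cos Δλ )
  = atan2(0.12730, -0.38667) = 161.778° → normalised to [0°, 360°): 161.778°.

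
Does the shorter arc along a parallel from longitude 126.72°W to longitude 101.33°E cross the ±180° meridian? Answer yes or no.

Naïve |101.33 − -126.72| = 228.05° > 180°, so the shorter arc goes the other way round — across 180°.
Signed shortest Δλ = ((101.33 − -126.72 + 180) mod 360) − 180 = -131.95°.
Going west by 131.95° from -126.72° passes through 180° before reaching +101.33°.

Yes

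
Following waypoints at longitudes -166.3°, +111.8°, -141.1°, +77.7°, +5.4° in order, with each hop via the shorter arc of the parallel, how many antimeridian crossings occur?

Leg 1: -166.3° → +111.8°, shortest Δλ = -81.9° (west) — crosses 180°.
Leg 2: +111.8° → -141.1°, shortest Δλ = 107.1° (east) — crosses 180°.
Leg 3: -141.1° → +77.7°, shortest Δλ = -141.2° (west) — crosses 180°.
Leg 4: +77.7° → +5.4°, shortest Δλ = -72.3° (west) — does not cross 180°.
Total crossings: 3.

3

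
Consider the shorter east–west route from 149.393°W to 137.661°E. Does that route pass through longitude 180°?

Yes

Naïve |137.661 − -149.393| = 287.054° > 180°, so the shorter arc goes the other way round — across 180°.
Signed shortest Δλ = ((137.661 − -149.393 + 180) mod 360) − 180 = -72.946°.
Going west by 72.946° from -149.393° passes through 180° before reaching +137.661°.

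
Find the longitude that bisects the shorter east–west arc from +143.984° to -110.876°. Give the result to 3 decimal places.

Signed shortest Δλ from +143.984° to -110.876° is +105.140°.
Midpoint longitude = +143.984° + (+105.140°)/2 = +143.984° + 52.570° = +196.554°.
Normalise into (−180°, 180°]: -163.446°.
(The naïve average (+143.984 + -110.876)/2 = 16.554° is on the wrong side of the globe.)

-163.446°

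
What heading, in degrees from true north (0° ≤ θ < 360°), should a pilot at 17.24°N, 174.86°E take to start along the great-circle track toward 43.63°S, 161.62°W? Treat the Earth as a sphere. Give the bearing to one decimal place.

Δλ = -161.62 − 174.86 = -336.48°; wrapped into (−180°, 180°]: 23.52°.
θ = atan2( sin Δλ · cos φ₂ , cos φ₁ · sin φ₂ − sin φ₁ · cos φ₂ · cos Δλ )
  = atan2(0.28885, -0.85570) = 161.347° → normalised to [0°, 360°): 161.347°.

161.3°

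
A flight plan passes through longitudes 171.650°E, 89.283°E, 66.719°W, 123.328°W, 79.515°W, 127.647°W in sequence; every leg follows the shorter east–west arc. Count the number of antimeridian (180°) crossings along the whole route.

Leg 1: +171.650° → +89.283°, shortest Δλ = -82.367° (west) — does not cross 180°.
Leg 2: +89.283° → -66.719°, shortest Δλ = -156.002° (west) — does not cross 180°.
Leg 3: -66.719° → -123.328°, shortest Δλ = -56.609° (west) — does not cross 180°.
Leg 4: -123.328° → -79.515°, shortest Δλ = 43.813° (east) — does not cross 180°.
Leg 5: -79.515° → -127.647°, shortest Δλ = -48.132° (west) — does not cross 180°.
Total crossings: 0.

0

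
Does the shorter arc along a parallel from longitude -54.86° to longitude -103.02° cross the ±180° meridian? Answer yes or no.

No

Signed shortest Δλ = ((-103.02 − -54.86 + 180) mod 360) − 180 = -48.16°.
Going west by 48.16° from -54.86° reaches -103.02° without touching 180°.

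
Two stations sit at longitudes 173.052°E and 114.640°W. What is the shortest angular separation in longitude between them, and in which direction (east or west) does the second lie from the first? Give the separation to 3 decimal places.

Raw difference: -114.640 − 173.052 = -287.692°.
Normalise into (−180°, 180°]: -287.692° + 360° = 72.308°.
Positive ⇒ the second point lies to the east; separation 72.308°.

72.308° east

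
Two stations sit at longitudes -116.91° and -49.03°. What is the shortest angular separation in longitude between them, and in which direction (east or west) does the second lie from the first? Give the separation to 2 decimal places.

67.88° east

Raw difference: -49.03 − -116.91 = 67.88°.
Normalise into (−180°, 180°]: 67.88° stays 67.88°.
Positive ⇒ the second point lies to the east; separation 67.88°.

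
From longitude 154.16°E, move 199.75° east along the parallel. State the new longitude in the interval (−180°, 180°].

Start at +154.16°; shift +199.75° → +353.91°.
+353.91° lies outside (−180°, 180°]; subtract 360° → -6.09°.

6.09°W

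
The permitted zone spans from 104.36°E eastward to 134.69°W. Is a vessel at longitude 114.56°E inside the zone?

Yes

Band width going east from +104.36° to -134.69°: ((-134.69 − 104.36) mod 360) = 120.95°.
Offset of +114.56° east of the west edge: ((114.56 − 104.36) mod 360) = 10.20°.
10.20° ≤ 120.95° ⇒ inside.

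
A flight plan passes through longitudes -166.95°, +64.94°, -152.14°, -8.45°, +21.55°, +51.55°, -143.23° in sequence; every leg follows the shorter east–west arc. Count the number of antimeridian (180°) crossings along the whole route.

Leg 1: -166.95° → +64.94°, shortest Δλ = -128.11° (west) — crosses 180°.
Leg 2: +64.94° → -152.14°, shortest Δλ = 142.92° (east) — crosses 180°.
Leg 3: -152.14° → -8.45°, shortest Δλ = 143.69° (east) — does not cross 180°.
Leg 4: -8.45° → +21.55°, shortest Δλ = 30.0° (east) — does not cross 180°.
Leg 5: +21.55° → +51.55°, shortest Δλ = 30.0° (east) — does not cross 180°.
Leg 6: +51.55° → -143.23°, shortest Δλ = 165.22° (east) — crosses 180°.
Total crossings: 3.

3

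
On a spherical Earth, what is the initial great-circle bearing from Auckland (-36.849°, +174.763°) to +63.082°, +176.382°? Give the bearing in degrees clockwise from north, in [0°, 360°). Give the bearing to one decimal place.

Δλ = 176.382 − 174.763 = 1.619°.
θ = atan2( sin Δλ · cos φ₂ , cos φ₁ · sin φ₂ − sin φ₁ · cos φ₂ · cos Δλ )
  = atan2(0.01279, 0.98491) = 0.744° → normalised to [0°, 360°): 0.744°.

0.7°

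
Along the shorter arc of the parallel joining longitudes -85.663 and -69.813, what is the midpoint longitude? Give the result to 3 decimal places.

Signed shortest Δλ from -85.663° to -69.813° is +15.850°.
Midpoint longitude = -85.663° + (+15.850°)/2 = -85.663° + 7.925° = -77.738°.

-77.738°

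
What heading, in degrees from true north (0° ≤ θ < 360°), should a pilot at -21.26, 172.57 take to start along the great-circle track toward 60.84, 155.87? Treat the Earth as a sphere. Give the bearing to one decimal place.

Δλ = 155.87 − 172.57 = -16.70°.
θ = atan2( sin Δλ · cos φ₂ , cos φ₁ · sin φ₂ − sin φ₁ · cos φ₂ · cos Δλ )
  = atan2(-0.14002, 0.98306) = -8.106° → normalised to [0°, 360°): 351.894°.

351.9°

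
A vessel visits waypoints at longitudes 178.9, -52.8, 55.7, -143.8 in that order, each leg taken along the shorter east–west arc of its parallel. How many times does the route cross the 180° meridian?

2

Leg 1: +178.9° → -52.8°, shortest Δλ = 128.3° (east) — crosses 180°.
Leg 2: -52.8° → +55.7°, shortest Δλ = 108.5° (east) — does not cross 180°.
Leg 3: +55.7° → -143.8°, shortest Δλ = 160.5° (east) — crosses 180°.
Total crossings: 2.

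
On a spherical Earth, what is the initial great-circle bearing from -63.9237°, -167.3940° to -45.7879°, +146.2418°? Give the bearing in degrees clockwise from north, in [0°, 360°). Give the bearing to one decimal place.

283.1°

Δλ = 146.2418 − -167.3940 = 313.6358°; wrapped into (−180°, 180°]: -46.3642°.
θ = atan2( sin Δλ · cos φ₂ , cos φ₁ · sin φ₂ − sin φ₁ · cos φ₂ · cos Δλ )
  = atan2(-0.50468, 0.11715) = -76.931° → normalised to [0°, 360°): 283.069°.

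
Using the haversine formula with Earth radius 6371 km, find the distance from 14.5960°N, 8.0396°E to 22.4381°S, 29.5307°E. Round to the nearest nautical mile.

2558 nmi

Δλ = 29.5307 − 8.0396 = 21.4911°.
Δφ = -22.4381 − 14.5960 = -37.0341°.
a = sin²(Δφ/2) + cos φ₁ · cos φ₂ · sin²(Δλ/2) = 0.131955.
c = 2·atan2(√a, √(1−a)) = 0.74352 rad → d = 6371·c ≈ 4736.98 km ≈ 2557.76 nmi.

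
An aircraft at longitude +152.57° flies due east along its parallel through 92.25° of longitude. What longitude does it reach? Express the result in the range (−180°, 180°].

-115.18°

Start at +152.57°; shift +92.25° → +244.82°.
+244.82° lies outside (−180°, 180°]; subtract 360° → -115.18°.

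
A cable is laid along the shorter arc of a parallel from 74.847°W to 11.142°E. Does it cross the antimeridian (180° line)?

Signed shortest Δλ = ((11.142 − -74.847 + 180) mod 360) − 180 = 85.989°.
Going east by 85.989° from -74.847° reaches +11.142° without touching 180°.

No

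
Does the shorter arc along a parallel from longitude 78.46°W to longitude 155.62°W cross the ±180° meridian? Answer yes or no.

Signed shortest Δλ = ((-155.62 − -78.46 + 180) mod 360) − 180 = -77.16°.
Going west by 77.16° from -78.46° reaches -155.62° without touching 180°.

No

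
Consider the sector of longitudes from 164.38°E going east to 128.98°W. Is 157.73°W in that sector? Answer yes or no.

Band width going east from +164.38° to -128.98°: ((-128.98 − 164.38) mod 360) = 66.64°.
Offset of -157.73° east of the west edge: ((-157.73 − 164.38) mod 360) = 37.89°.
37.89° ≤ 66.64° ⇒ inside.

Yes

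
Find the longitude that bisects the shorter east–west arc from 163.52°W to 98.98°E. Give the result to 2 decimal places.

147.73°E

Signed shortest Δλ from -163.52° to +98.98° is -97.50°.
Midpoint longitude = -163.52° + (-97.50°)/2 = -163.52° − 48.75° = -212.27°.
Normalise into (−180°, 180°]: +147.73°.
(The naïve average (-163.52 + +98.98)/2 = -32.27° is on the wrong side of the globe.)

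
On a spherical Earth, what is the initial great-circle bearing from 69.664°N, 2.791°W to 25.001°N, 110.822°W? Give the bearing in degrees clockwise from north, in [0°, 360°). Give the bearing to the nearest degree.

Δλ = -110.822 − -2.791 = -108.031°.
θ = atan2( sin Δλ · cos φ₂ , cos φ₁ · sin φ₂ − sin φ₁ · cos φ₂ · cos Δλ )
  = atan2(-0.86179, 0.40992) = -64.561° → normalised to [0°, 360°): 295.439°.

295°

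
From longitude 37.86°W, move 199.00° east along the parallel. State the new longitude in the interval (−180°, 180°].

Start at -37.86°; shift +199.00° → +161.14°.
+161.14° already lies in (−180°, 180°].

161.14°E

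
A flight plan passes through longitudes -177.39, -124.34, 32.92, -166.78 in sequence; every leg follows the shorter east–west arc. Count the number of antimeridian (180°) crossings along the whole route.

1

Leg 1: -177.39° → -124.34°, shortest Δλ = 53.05° (east) — does not cross 180°.
Leg 2: -124.34° → +32.92°, shortest Δλ = 157.26° (east) — does not cross 180°.
Leg 3: +32.92° → -166.78°, shortest Δλ = 160.3° (east) — crosses 180°.
Total crossings: 1.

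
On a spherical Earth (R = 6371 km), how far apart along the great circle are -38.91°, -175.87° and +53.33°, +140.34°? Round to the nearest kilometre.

11085 km

Δλ = 140.34 − -175.87 = 316.21°; wrapped into (−180°, 180°]: -43.79°.
Δφ = 53.33 − -38.91 = 92.24°.
a = sin²(Δφ/2) + cos φ₁ · cos φ₂ · sin²(Δλ/2) = 0.584164.
c = 2·atan2(√a, √(1−a)) = 1.73993 rad → d = 6371·c ≈ 11085.10 km.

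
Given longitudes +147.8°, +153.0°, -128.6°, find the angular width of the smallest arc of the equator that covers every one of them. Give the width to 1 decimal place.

83.6°

Sort the longitudes: -128.6°, +147.8°, +153.0°.
Eastward gaps between consecutive values (wrapping around): 276.4°, 5.2°, 78.4°.
Largest gap = 276.4° ⇒ minimal covering band is its complement: 360° − 276.4° = 83.6°.
Band runs from +147.8° eastward to -128.6°, crossing the antimeridian.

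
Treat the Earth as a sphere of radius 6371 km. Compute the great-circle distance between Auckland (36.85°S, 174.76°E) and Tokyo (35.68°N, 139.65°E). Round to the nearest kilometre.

8842 km

Δλ = 139.65 − 174.76 = -35.11°.
Δφ = 35.68 − -36.85 = 72.53°.
a = sin²(Δφ/2) + cos φ₁ · cos φ₂ · sin²(Δλ/2) = 0.409031.
c = 2·atan2(√a, √(1−a)) = 1.38784 rad → d = 6371·c ≈ 8841.92 km.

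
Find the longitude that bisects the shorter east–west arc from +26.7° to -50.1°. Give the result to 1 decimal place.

Signed shortest Δλ from +26.7° to -50.1° is -76.8°.
Midpoint longitude = +26.7° + (-76.8°)/2 = +26.7° − 38.4° = -11.7°.

-11.7°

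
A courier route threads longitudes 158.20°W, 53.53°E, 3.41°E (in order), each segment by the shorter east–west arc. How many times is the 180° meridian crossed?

Leg 1: -158.20° → +53.53°, shortest Δλ = -148.27° (west) — crosses 180°.
Leg 2: +53.53° → +3.41°, shortest Δλ = -50.12° (west) — does not cross 180°.
Total crossings: 1.

1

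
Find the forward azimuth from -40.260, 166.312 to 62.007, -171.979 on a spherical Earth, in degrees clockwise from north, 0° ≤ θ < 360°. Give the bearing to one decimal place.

10.3°

Δλ = -171.979 − 166.312 = -338.291°; wrapped into (−180°, 180°]: 21.709°.
θ = atan2( sin Δλ · cos φ₂ , cos φ₁ · sin φ₂ − sin φ₁ · cos φ₂ · cos Δλ )
  = atan2(0.17361, 0.95565) = 10.297° → normalised to [0°, 360°): 10.297°.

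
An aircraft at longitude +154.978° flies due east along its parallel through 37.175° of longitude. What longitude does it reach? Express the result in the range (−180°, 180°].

Start at +154.978°; shift +37.175° → +192.153°.
+192.153° lies outside (−180°, 180°]; subtract 360° → -167.847°.

-167.847°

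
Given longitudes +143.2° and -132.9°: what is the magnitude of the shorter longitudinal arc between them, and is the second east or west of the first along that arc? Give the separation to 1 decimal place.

Raw difference: -132.9 − 143.2 = -276.1°.
Normalise into (−180°, 180°]: -276.1° + 360° = 83.9°.
Positive ⇒ the second point lies to the east; separation 83.9°.

83.9° east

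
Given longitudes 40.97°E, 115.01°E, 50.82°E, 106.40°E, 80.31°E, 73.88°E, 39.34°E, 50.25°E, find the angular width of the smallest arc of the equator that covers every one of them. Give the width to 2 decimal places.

Sort the longitudes: +39.34°, +40.97°, +50.25°, +50.82°, +73.88°, +80.31°, +106.40°, +115.01°.
Eastward gaps between consecutive values (wrapping around): 1.63°, 9.28°, 0.57°, 23.06°, 6.43°, 26.09°, 8.61°, 284.33°.
Largest gap = 284.33° ⇒ minimal covering band is its complement: 360° − 284.33° = 75.67°.
Band runs from +39.34° eastward to +115.01°.

75.67°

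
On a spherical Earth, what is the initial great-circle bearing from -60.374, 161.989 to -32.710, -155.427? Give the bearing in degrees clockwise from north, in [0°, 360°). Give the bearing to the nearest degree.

65°

Δλ = -155.427 − 161.989 = -317.416°; wrapped into (−180°, 180°]: 42.584°.
θ = atan2( sin Δλ · cos φ₂ , cos φ₁ · sin φ₂ − sin φ₁ · cos φ₂ · cos Δλ )
  = atan2(0.56936, 0.27140) = 64.514° → normalised to [0°, 360°): 64.514°.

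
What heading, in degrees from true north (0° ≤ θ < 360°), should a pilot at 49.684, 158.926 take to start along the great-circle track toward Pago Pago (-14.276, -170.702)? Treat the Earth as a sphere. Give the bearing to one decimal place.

148.4°

Δλ = -170.702 − 158.926 = -329.628°; wrapped into (−180°, 180°]: 30.372°.
θ = atan2( sin Δλ · cos φ₂ , cos φ₁ · sin φ₂ − sin φ₁ · cos φ₂ · cos Δλ )
  = atan2(0.49000, -0.79708) = 148.419° → normalised to [0°, 360°): 148.419°.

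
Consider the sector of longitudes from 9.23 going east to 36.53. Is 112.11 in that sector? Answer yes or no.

Band width going east from +9.23° to +36.53°: ((36.53 − 9.23) mod 360) = 27.30°.
Offset of +112.11° east of the west edge: ((112.11 − 9.23) mod 360) = 102.88°.
102.88° > 27.30° ⇒ outside.

No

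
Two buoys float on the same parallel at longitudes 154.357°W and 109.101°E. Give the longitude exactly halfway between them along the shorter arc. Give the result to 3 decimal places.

Signed shortest Δλ from -154.357° to +109.101° is -96.542°.
Midpoint longitude = -154.357° + (-96.542°)/2 = -154.357° − 48.271° = -202.628°.
Normalise into (−180°, 180°]: +157.372°.
(The naïve average (-154.357 + +109.101)/2 = -22.628° is on the wrong side of the globe.)

157.372°E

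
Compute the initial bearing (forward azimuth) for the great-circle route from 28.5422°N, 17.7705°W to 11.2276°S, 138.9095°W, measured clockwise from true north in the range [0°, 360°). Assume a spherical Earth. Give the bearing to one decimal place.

Δλ = -138.9095 − -17.7705 = -121.1390°.
θ = atan2( sin Δλ · cos φ₂ , cos φ₁ · sin φ₂ − sin φ₁ · cos φ₂ · cos Δλ )
  = atan2(-0.83953, 0.07131) = -85.145° → normalised to [0°, 360°): 274.855°.

274.9°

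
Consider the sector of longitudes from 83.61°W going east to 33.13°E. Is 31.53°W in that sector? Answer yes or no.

Band width going east from -83.61° to +33.13°: ((33.13 − -83.61) mod 360) = 116.74°.
Offset of -31.53° east of the west edge: ((-31.53 − -83.61) mod 360) = 52.08°.
52.08° ≤ 116.74° ⇒ inside.

Yes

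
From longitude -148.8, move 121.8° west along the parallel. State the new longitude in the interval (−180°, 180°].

+89.4°

Start at -148.8°; shift −121.8° → -270.6°.
-270.6° lies outside (−180°, 180°]; add 360° → +89.4°.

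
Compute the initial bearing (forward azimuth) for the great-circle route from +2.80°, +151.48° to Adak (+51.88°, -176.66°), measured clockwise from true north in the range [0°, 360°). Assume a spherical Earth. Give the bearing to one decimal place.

23.2°

Δλ = -176.66 − 151.48 = -328.14°; wrapped into (−180°, 180°]: 31.86°.
θ = atan2( sin Δλ · cos φ₂ , cos φ₁ · sin φ₂ − sin φ₁ · cos φ₂ · cos Δλ )
  = atan2(0.32584, 0.76017) = 23.202° → normalised to [0°, 360°): 23.202°.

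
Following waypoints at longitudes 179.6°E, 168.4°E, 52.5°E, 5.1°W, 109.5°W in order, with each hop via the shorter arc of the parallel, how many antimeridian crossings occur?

Leg 1: +179.6° → +168.4°, shortest Δλ = -11.2° (west) — does not cross 180°.
Leg 2: +168.4° → +52.5°, shortest Δλ = -115.9° (west) — does not cross 180°.
Leg 3: +52.5° → -5.1°, shortest Δλ = -57.6° (west) — does not cross 180°.
Leg 4: -5.1° → -109.5°, shortest Δλ = -104.4° (west) — does not cross 180°.
Total crossings: 0.

0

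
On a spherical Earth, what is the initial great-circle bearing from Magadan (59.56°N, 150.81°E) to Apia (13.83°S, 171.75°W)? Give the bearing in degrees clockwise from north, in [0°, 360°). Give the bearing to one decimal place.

Δλ = -171.75 − 150.81 = -322.56°; wrapped into (−180°, 180°]: 37.44°.
θ = atan2( sin Δλ · cos φ₂ , cos φ₁ · sin φ₂ − sin φ₁ · cos φ₂ · cos Δλ )
  = atan2(0.59031, -0.78581) = 143.086° → normalised to [0°, 360°): 143.086°.

143.1°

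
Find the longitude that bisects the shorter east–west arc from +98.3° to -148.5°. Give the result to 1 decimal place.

+154.9°

Signed shortest Δλ from +98.3° to -148.5° is +113.2°.
Midpoint longitude = +98.3° + (+113.2°)/2 = +98.3° + 56.6° = +154.9°.
(The naïve average (+98.3 + -148.5)/2 = -25.1° is on the wrong side of the globe.)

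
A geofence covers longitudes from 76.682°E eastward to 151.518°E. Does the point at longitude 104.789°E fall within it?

Band width going east from +76.682° to +151.518°: ((151.518 − 76.682) mod 360) = 74.836°.
Offset of +104.789° east of the west edge: ((104.789 − 76.682) mod 360) = 28.107°.
28.107° ≤ 74.836° ⇒ inside.

Yes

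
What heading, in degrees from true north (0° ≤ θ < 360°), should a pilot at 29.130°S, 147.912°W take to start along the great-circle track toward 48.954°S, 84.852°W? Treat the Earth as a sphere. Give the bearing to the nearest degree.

131°

Δλ = -84.852 − -147.912 = 63.060°.
θ = atan2( sin Δλ · cos φ₂ , cos φ₁ · sin φ₂ − sin φ₁ · cos φ₂ · cos Δλ )
  = atan2(0.58540, -0.51397) = 131.282° → normalised to [0°, 360°): 131.282°.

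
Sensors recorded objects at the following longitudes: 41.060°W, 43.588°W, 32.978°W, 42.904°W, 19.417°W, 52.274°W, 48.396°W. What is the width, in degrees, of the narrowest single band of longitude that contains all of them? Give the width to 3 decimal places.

Sort the longitudes: -52.274°, -48.396°, -43.588°, -42.904°, -41.060°, -32.978°, -19.417°.
Eastward gaps between consecutive values (wrapping around): 3.878°, 4.808°, 0.684°, 1.844°, 8.082°, 13.561°, 327.143°.
Largest gap = 327.143° ⇒ minimal covering band is its complement: 360° − 327.143° = 32.857°.
Band runs from -52.274° eastward to -19.417°.

32.857°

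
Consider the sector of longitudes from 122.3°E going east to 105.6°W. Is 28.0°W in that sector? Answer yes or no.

Band width going east from +122.3° to -105.6°: ((-105.6 − 122.3) mod 360) = 132.1°.
Offset of -28.0° east of the west edge: ((-28.0 − 122.3) mod 360) = 209.7°.
209.7° > 132.1° ⇒ outside.

No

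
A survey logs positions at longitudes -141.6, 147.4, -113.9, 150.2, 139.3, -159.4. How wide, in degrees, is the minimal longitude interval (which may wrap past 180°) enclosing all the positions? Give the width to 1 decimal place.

106.8°

Sort the longitudes: -159.4°, -141.6°, -113.9°, +139.3°, +147.4°, +150.2°.
Eastward gaps between consecutive values (wrapping around): 17.8°, 27.7°, 253.2°, 8.1°, 2.8°, 50.4°.
Largest gap = 253.2° ⇒ minimal covering band is its complement: 360° − 253.2° = 106.8°.
Band runs from +139.3° eastward to -113.9°, crossing the antimeridian.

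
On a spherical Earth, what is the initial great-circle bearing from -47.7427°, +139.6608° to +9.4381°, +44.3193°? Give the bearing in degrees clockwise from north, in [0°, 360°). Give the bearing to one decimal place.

272.5°

Δλ = 44.3193 − 139.6608 = -95.3415°.
θ = atan2( sin Δλ · cos φ₂ , cos φ₁ · sin φ₂ − sin φ₁ · cos φ₂ · cos Δλ )
  = atan2(-0.98218, 0.04230) = -87.534° → normalised to [0°, 360°): 272.466°.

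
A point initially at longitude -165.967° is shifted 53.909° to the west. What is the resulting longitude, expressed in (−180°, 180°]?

+140.124°

Start at -165.967°; shift −53.909° → -219.876°.
-219.876° lies outside (−180°, 180°]; add 360° → +140.124°.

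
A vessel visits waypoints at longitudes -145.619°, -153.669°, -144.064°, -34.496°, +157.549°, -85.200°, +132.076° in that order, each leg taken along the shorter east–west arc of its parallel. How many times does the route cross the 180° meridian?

3

Leg 1: -145.619° → -153.669°, shortest Δλ = -8.05° (west) — does not cross 180°.
Leg 2: -153.669° → -144.064°, shortest Δλ = 9.605° (east) — does not cross 180°.
Leg 3: -144.064° → -34.496°, shortest Δλ = 109.568° (east) — does not cross 180°.
Leg 4: -34.496° → +157.549°, shortest Δλ = -167.955° (west) — crosses 180°.
Leg 5: +157.549° → -85.200°, shortest Δλ = 117.251° (east) — crosses 180°.
Leg 6: -85.200° → +132.076°, shortest Δλ = -142.724° (west) — crosses 180°.
Total crossings: 3.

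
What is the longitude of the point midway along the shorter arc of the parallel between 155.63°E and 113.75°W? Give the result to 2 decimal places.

159.06°W

Signed shortest Δλ from +155.63° to -113.75° is +90.62°.
Midpoint longitude = +155.63° + (+90.62°)/2 = +155.63° + 45.31° = +200.94°.
Normalise into (−180°, 180°]: -159.06°.
(The naïve average (+155.63 + -113.75)/2 = 20.94° is on the wrong side of the globe.)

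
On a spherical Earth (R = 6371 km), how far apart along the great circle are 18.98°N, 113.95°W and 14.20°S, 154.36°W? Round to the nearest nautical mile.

Δλ = -154.36 − -113.95 = -40.41°.
Δφ = -14.20 − 18.98 = -33.18°.
a = sin²(Δφ/2) + cos φ₁ · cos φ₂ · sin²(Δλ/2) = 0.190878.
c = 2·atan2(√a, √(1−a)) = 0.90429 rad → d = 6371·c ≈ 5761.22 km ≈ 3110.81 nmi.

3111 nmi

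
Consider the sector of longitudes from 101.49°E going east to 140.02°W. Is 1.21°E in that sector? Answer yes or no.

No

Band width going east from +101.49° to -140.02°: ((-140.02 − 101.49) mod 360) = 118.49°.
Offset of +1.21° east of the west edge: ((1.21 − 101.49) mod 360) = 259.72°.
259.72° > 118.49° ⇒ outside.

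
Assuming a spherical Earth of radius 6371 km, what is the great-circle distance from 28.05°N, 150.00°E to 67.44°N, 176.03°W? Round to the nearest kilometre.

Δλ = -176.03 − 150.00 = -326.03°; wrapped into (−180°, 180°]: 33.97°.
Δφ = 67.44 − 28.05 = 39.39°.
a = sin²(Δφ/2) + cos φ₁ · cos φ₂ · sin²(Δλ/2) = 0.142471.
c = 2·atan2(√a, √(1−a)) = 0.77409 rad → d = 6371·c ≈ 4931.72 km.

4932 km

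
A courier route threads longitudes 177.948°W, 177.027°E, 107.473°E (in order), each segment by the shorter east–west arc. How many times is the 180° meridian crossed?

Leg 1: -177.948° → +177.027°, shortest Δλ = -5.025° (west) — crosses 180°.
Leg 2: +177.027° → +107.473°, shortest Δλ = -69.554° (west) — does not cross 180°.
Total crossings: 1.

1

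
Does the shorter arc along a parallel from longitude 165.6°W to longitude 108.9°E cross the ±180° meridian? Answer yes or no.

Naïve |108.9 − -165.6| = 274.5° > 180°, so the shorter arc goes the other way round — across 180°.
Signed shortest Δλ = ((108.9 − -165.6 + 180) mod 360) − 180 = -85.5°.
Going west by 85.5° from -165.6° passes through 180° before reaching +108.9°.

Yes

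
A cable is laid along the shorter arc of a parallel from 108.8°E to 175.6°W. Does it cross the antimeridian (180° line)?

Yes

Naïve |-175.6 − 108.8| = 284.4° > 180°, so the shorter arc goes the other way round — across 180°.
Signed shortest Δλ = ((-175.6 − 108.8 + 180) mod 360) − 180 = 75.6°.
Going east by 75.6° from +108.8° passes through 180° before reaching -175.6°.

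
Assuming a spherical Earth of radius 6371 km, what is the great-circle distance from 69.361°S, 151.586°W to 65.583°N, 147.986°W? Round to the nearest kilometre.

15008 km

Δλ = -147.986 − -151.586 = 3.600°.
Δφ = 65.583 − -69.361 = 134.944°.
a = sin²(Δφ/2) + cos φ₁ · cos φ₂ · sin²(Δλ/2) = 0.853351.
c = 2·atan2(√a, √(1−a)) = 2.35562 rad → d = 6371·c ≈ 15007.68 km.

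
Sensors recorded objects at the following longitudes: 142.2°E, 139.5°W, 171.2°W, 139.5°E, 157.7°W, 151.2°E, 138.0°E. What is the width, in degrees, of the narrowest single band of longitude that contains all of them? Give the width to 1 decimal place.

Sort the longitudes: -171.2°, -157.7°, -139.5°, +138.0°, +139.5°, +142.2°, +151.2°.
Eastward gaps between consecutive values (wrapping around): 13.5°, 18.2°, 277.5°, 1.5°, 2.7°, 9.0°, 37.6°.
Largest gap = 277.5° ⇒ minimal covering band is its complement: 360° − 277.5° = 82.5°.
Band runs from +138.0° eastward to -139.5°, crossing the antimeridian.

82.5°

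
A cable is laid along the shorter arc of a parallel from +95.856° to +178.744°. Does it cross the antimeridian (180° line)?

No

Signed shortest Δλ = ((178.744 − 95.856 + 180) mod 360) − 180 = 82.888°.
Going east by 82.888° from +95.856° reaches +178.744° without touching 180°.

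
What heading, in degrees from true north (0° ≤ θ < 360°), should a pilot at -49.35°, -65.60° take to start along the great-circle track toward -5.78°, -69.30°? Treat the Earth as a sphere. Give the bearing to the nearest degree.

355°

Δλ = -69.30 − -65.60 = -3.70°.
θ = atan2( sin Δλ · cos φ₂ , cos φ₁ · sin φ₂ − sin φ₁ · cos φ₂ · cos Δλ )
  = atan2(-0.06420, 0.68767) = -5.334° → normalised to [0°, 360°): 354.666°.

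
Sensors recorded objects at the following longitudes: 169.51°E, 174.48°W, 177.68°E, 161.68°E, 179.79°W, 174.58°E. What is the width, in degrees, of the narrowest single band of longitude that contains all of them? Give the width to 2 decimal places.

23.84°

Sort the longitudes: -179.79°, -174.48°, +161.68°, +169.51°, +174.58°, +177.68°.
Eastward gaps between consecutive values (wrapping around): 5.31°, 336.16°, 7.83°, 5.07°, 3.10°, 2.53°.
Largest gap = 336.16° ⇒ minimal covering band is its complement: 360° − 336.16° = 23.84°.
Band runs from +161.68° eastward to -174.48°, crossing the antimeridian.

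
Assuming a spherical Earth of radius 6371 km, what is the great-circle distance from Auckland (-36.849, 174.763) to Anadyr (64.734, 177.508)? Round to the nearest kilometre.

11298 km

Δλ = 177.508 − 174.763 = 2.745°.
Δφ = 64.734 − -36.849 = 101.583°.
a = sin²(Δφ/2) + cos φ₁ · cos φ₂ · sin²(Δλ/2) = 0.600590.
c = 2·atan2(√a, √(1−a)) = 1.77336 rad → d = 6371·c ≈ 11298.06 km.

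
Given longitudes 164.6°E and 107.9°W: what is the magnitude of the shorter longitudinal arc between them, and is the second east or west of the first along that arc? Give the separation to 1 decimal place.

Raw difference: -107.9 − 164.6 = -272.5°.
Normalise into (−180°, 180°]: -272.5° + 360° = 87.5°.
Positive ⇒ the second point lies to the east; separation 87.5°.

87.5° east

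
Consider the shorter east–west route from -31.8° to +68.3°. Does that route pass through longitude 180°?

Signed shortest Δλ = ((68.3 − -31.8 + 180) mod 360) − 180 = 100.1°.
Going east by 100.1° from -31.8° reaches +68.3° without touching 180°.

No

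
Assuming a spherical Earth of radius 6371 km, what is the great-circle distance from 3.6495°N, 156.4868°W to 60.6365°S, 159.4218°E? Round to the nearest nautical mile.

4370 nmi

Δλ = 159.4218 − -156.4868 = 315.9086°; wrapped into (−180°, 180°]: -44.0914°.
Δφ = -60.6365 − 3.6495 = -64.2860°.
a = sin²(Δφ/2) + cos φ₁ · cos φ₂ · sin²(Δλ/2) = 0.352003.
c = 2·atan2(√a, √(1−a)) = 1.27030 rad → d = 6371·c ≈ 8093.08 km ≈ 4369.91 nmi.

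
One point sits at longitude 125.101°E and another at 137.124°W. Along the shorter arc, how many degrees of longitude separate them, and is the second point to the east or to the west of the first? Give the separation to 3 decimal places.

Raw difference: -137.124 − 125.101 = -262.225°.
Normalise into (−180°, 180°]: -262.225° + 360° = 97.775°.
Positive ⇒ the second point lies to the east; separation 97.775°.

97.775° east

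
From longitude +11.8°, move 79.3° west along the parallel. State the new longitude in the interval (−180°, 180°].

Start at +11.8°; shift −79.3° → -67.5°.
-67.5° already lies in (−180°, 180°].

-67.5°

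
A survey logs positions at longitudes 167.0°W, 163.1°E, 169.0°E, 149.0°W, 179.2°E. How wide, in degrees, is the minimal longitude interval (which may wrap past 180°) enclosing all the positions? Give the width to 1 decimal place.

Sort the longitudes: -167.0°, -149.0°, +163.1°, +169.0°, +179.2°.
Eastward gaps between consecutive values (wrapping around): 18.0°, 312.1°, 5.9°, 10.2°, 13.8°.
Largest gap = 312.1° ⇒ minimal covering band is its complement: 360° − 312.1° = 47.9°.
Band runs from +163.1° eastward to -149.0°, crossing the antimeridian.

47.9°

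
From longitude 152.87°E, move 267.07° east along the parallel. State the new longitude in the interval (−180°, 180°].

Start at +152.87°; shift +267.07° → +419.94°.
+419.94° lies outside (−180°, 180°]; subtract 360° → +59.94°.

59.94°E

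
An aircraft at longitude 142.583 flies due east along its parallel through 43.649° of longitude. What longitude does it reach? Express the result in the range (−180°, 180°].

Start at +142.583°; shift +43.649° → +186.232°.
+186.232° lies outside (−180°, 180°]; subtract 360° → -173.768°.

-173.768°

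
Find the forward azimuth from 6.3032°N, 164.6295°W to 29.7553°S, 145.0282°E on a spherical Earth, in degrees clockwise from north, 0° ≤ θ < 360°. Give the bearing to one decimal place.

Δλ = 145.0282 − -164.6295 = 309.6577°; wrapped into (−180°, 180°]: -50.3423°.
θ = atan2( sin Δλ · cos φ₂ , cos φ₁ · sin φ₂ − sin φ₁ · cos φ₂ · cos Δλ )
  = atan2(-0.66837, -0.55413) = -129.661° → normalised to [0°, 360°): 230.339°.

230.3°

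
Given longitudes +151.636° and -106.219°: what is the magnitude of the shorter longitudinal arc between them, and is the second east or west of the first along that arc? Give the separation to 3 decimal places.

102.145° east

Raw difference: -106.219 − 151.636 = -257.855°.
Normalise into (−180°, 180°]: -257.855° + 360° = 102.145°.
Positive ⇒ the second point lies to the east; separation 102.145°.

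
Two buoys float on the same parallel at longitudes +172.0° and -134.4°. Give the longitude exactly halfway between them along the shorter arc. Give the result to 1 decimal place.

Signed shortest Δλ from +172.0° to -134.4° is +53.6°.
Midpoint longitude = +172.0° + (+53.6°)/2 = +172.0° + 26.8° = +198.8°.
Normalise into (−180°, 180°]: -161.2°.
(The naïve average (+172.0 + -134.4)/2 = 18.8° is on the wrong side of the globe.)

-161.2°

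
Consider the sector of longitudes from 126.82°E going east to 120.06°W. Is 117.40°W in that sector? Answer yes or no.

No

Band width going east from +126.82° to -120.06°: ((-120.06 − 126.82) mod 360) = 113.12°.
Offset of -117.40° east of the west edge: ((-117.40 − 126.82) mod 360) = 115.78°.
115.78° > 113.12° ⇒ outside.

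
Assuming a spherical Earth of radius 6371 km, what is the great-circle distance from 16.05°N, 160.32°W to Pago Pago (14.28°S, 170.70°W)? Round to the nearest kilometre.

3560 km

Δλ = -170.70 − -160.32 = -10.38°.
Δφ = -14.28 − 16.05 = -30.33°.
a = sin²(Δφ/2) + cos φ₁ · cos φ₂ · sin²(Δλ/2) = 0.076055.
c = 2·atan2(√a, √(1−a)) = 0.55880 rad → d = 6371·c ≈ 3560.14 km.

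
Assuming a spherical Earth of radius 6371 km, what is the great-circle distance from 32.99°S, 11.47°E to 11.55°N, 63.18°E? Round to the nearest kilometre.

7384 km

Δλ = 63.18 − 11.47 = 51.71°.
Δφ = 11.55 − -32.99 = 44.54°.
a = sin²(Δφ/2) + cos φ₁ · cos φ₂ · sin²(Δλ/2) = 0.299905.
c = 2·atan2(√a, √(1−a)) = 1.15907 rad → d = 6371·c ≈ 7384.45 km.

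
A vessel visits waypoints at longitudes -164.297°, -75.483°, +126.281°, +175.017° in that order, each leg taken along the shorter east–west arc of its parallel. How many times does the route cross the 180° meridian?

Leg 1: -164.297° → -75.483°, shortest Δλ = 88.814° (east) — does not cross 180°.
Leg 2: -75.483° → +126.281°, shortest Δλ = -158.236° (west) — crosses 180°.
Leg 3: +126.281° → +175.017°, shortest Δλ = 48.736° (east) — does not cross 180°.
Total crossings: 1.

1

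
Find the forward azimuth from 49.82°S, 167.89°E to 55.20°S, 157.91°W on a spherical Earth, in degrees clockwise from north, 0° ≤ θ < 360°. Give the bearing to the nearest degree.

118°

Δλ = -157.91 − 167.89 = -325.80°; wrapped into (−180°, 180°]: 34.20°.
θ = atan2( sin Δλ · cos φ₂ , cos φ₁ · sin φ₂ − sin φ₁ · cos φ₂ · cos Δλ )
  = atan2(0.32079, -0.16916) = 117.804° → normalised to [0°, 360°): 117.804°.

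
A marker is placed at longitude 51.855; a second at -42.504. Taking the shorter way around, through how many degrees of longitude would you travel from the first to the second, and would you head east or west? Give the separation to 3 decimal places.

Raw difference: -42.504 − 51.855 = -94.359°.
Normalise into (−180°, 180°]: -94.359° stays -94.359°.
Negative ⇒ the second point lies to the west; separation 94.359°.

94.359° west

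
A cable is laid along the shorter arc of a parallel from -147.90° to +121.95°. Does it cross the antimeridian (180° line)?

Naïve |121.95 − -147.90| = 269.85° > 180°, so the shorter arc goes the other way round — across 180°.
Signed shortest Δλ = ((121.95 − -147.90 + 180) mod 360) − 180 = -90.15°.
Going west by 90.15° from -147.90° passes through 180° before reaching +121.95°.

Yes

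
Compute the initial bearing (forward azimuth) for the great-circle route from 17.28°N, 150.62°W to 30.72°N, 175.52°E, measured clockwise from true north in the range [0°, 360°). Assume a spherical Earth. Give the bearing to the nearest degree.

300°

Δλ = 175.52 − -150.62 = 326.14°; wrapped into (−180°, 180°]: -33.86°.
θ = atan2( sin Δλ · cos φ₂ , cos φ₁ · sin φ₂ − sin φ₁ · cos φ₂ · cos Δλ )
  = atan2(-0.47898, 0.27574) = -60.072° → normalised to [0°, 360°): 299.928°.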